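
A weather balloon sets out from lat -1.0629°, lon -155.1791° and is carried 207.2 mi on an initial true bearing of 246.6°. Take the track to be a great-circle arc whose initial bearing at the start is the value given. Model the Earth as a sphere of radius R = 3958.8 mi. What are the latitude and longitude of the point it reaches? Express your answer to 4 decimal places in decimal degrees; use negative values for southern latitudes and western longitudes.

latitude -2.2522°, longitude -157.9332°

δ = 207.2/3958.8 = 0.052339 rad (2.9988°).
With φ₁ = -1.0629° = -0.018551 rad and θ = 246.6° = 4.303982 rad:
Applying the spherical law of cosines for sides, sin φ₂ = sin φ₁ cos δ + cos φ₁ sin δ cos θ = -0.039298, so φ₂ = -2.2522°.
For the longitude increment, Δλ = atan2( sin θ sin δ cos φ₁, cos δ − sin φ₁ sin φ₂ ) = atan2(-0.048004, 0.997902) = -2.7541°.
λ₂ = λ₁ + Δλ = -157.9332°.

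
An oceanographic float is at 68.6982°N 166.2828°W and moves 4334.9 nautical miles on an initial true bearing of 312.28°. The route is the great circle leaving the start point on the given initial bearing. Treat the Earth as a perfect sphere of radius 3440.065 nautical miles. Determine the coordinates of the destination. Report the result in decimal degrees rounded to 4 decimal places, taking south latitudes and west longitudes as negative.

Angular distance δ = d/R = 4334.9 / 3440.065 = 1.260122 rad.
With φ₁ = 68.6982° = 1.199010 rad and θ = 312.28° = 5.450314 rad:
Destination latitude: φ₂ = arcsin( sin φ₁ cos δ + cos φ₁ sin δ cos θ ) = arcsin(0.517514) = 31.1657°.
For the longitude increment, Δλ = atan2( sin θ sin δ cos φ₁, cos δ − sin φ₁ sin φ₂ ) = atan2(-0.255912, -0.176456) = -124.5870°.
λ₂ = -166.2828° + -124.5870° = -290.8698°, normalized to (−180°, 180°] → 69.1302°.

latitude 31.1657°, longitude 69.1302°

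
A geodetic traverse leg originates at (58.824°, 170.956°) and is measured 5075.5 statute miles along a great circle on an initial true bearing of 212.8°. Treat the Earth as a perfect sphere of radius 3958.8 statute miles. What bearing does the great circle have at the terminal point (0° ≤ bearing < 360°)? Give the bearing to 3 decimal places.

Angular distance δ = d/R = 5075.5 / 3958.8 = 1.282080 rad.
With φ₁ = 58.824° = 1.026672 rad and θ = 212.8° = 3.714061 rad:
Destination latitude: φ₂ = arcsin( sin φ₁ cos δ + cos φ₁ sin δ cos θ ) = arcsin(-0.173523) = -9.993°.
Δλ = atan2( sin θ sin δ cos φ₁ , cos δ − sin φ₁ sin φ₂ ) = atan2(-0.268819, 0.433184) = -0.555403 rad = -31.822°.
λ₂ = 170.956° + -31.822° = 139.134°.
The forward bearing on arrival equals the back-azimuth from the destination plus 180°.
Back-azimuth from P₂ (-9.993°, 139.134°) to P₁ (58.824°, 170.956°), with Δλ' = λ₁ − λ₂ = 31.822°: atan2( sin Δλ' cos φ₁ , cos φ₂ sin φ₁ − sin φ₂ cos φ₁ cos Δλ' ) = 16.544°.
Final bearing = (16.544° + 180°) mod 360° = 196.544°.

final bearing 196.544°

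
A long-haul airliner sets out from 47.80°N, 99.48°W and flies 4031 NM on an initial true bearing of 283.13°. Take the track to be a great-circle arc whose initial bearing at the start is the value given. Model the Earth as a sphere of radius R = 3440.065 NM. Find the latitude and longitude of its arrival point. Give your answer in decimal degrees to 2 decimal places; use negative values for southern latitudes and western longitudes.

latitude 25.37°, longitude 177.25°

δ = 4031/3440.065 = 1.171780 rad (67.1381°).
Start latitude φ₁ = 0.834267 rad; initial bearing θ = 4.941551 rad.
Destination latitude: φ₂ = arcsin( sin φ₁ cos δ + cos φ₁ sin δ cos θ ) = arcsin(0.428414) = 25.37°.
Δλ = atan2( sin θ sin δ cos φ₁ , cos δ − sin φ₁ sin φ₂ ) = atan2(-0.602772, 0.071141) = -1.453316 rad = -83.27°.
λ₂ = -99.48° + -83.27° = -182.75°, normalized to (−180°, 180°] → 177.25°.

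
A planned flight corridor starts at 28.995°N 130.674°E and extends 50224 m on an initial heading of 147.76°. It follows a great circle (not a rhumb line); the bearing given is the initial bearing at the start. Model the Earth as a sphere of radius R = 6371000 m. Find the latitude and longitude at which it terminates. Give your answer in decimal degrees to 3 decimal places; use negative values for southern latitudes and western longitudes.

δ = 50224/6371000 = 0.007883 rad (0.4517°).
Converting: φ₁ = 0.506058 rad, θ = 2.578899 rad.
Destination latitude: φ₂ = arcsin( sin φ₁ cos δ + cos φ₁ sin δ cos θ ) = arcsin(0.478886) = 28.613°.
Δλ = atan2( sin θ sin δ cos φ₁ , cos δ − sin φ₁ sin φ₂ ) = atan2(0.003678, 0.767837) = 0.004790 rad = 0.274°.
Hence λ₂ = 130.674° + 0.274° = 130.948°.

latitude 28.613°, longitude 130.948°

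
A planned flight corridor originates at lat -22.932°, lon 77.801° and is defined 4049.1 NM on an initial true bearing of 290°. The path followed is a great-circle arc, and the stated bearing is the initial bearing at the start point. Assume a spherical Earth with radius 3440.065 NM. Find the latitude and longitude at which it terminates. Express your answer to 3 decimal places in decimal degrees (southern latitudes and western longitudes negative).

Angular distance δ = d/R = 4049.1 / 3440.065 = 1.177042 rad.
Start latitude φ₁ = -0.400239 rad; initial bearing θ = 5.061455 rad.
sin φ₂ = sin φ₁ cos δ + cos φ₁ sin δ cos θ = (-0.389638)(0.383658) + (0.920968)(0.923475)(0.342020) = 0.141397
φ₂ = asin(0.141397) = 0.141872 rad = 8.129°.
Δλ = atan2( sin θ sin δ cos φ₁ , cos δ − sin φ₁ sin φ₂ ) = atan2(-0.799200, 0.438752) = -1.068730 rad = -61.234°.
λ₂ = 77.801° + -61.234° = 16.567°.

latitude 8.129°, longitude 16.567°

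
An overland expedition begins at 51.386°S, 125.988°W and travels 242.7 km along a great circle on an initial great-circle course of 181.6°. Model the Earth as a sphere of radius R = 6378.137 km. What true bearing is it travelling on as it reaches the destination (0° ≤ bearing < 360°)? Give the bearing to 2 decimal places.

δ = 242.7/6378.137 = 0.038052 rad (2.1802°).
With φ₁ = -51.386° = -0.896855 rad and θ = 181.6° = 3.169518 rad:
Destination latitude: φ₂ = arcsin( sin φ₁ cos δ + cos φ₁ sin δ cos θ ) = arcsin(-0.804534) = -53.565°.
Δλ = atan2( sin θ sin δ cos φ₁ , cos δ − sin φ₁ sin φ₂ ) = atan2(-0.000663, 0.370639) = -0.001789 rad = -0.102°.
λ₂ = -125.988° + -0.102° = -126.090°.
The forward bearing on arrival equals the back-azimuth from the destination plus 180°.
Back-azimuth from P₂ (-53.57°, -126.09°) to P₁ (-51.39°, -125.99°), with Δλ' = λ₁ − λ₂ = 0.10°: atan2( sin Δλ' cos φ₁ , cos φ₂ sin φ₁ − sin φ₂ cos φ₁ cos Δλ' ) = 1.68°.
Final bearing = (1.68° + 180°) mod 360° = 181.68°.

final bearing 181.68°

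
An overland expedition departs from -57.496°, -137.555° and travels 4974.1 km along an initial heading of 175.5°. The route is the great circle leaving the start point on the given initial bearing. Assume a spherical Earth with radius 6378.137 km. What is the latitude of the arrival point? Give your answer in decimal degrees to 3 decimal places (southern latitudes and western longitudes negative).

latitude -77.508°

The arc subtends δ = 4974.1/6378.137 = 0.779867 rad at the centre.
Converting: φ₁ = -1.003495 rad, θ = 3.063053 rad.
sin φ₂ = sin φ₁ cos δ + cos φ₁ sin δ cos θ = (-0.843354)(0.711007) + (0.537358)(0.703185)(-0.996917) = -0.976328
φ₂ = asin(-0.976328) = -1.352778 rad = -77.508°.
For the longitude increment, Δλ = atan2( sin θ sin δ cos φ₁, cos δ − sin φ₁ sin φ₂ ) = atan2(0.029647, -0.112383) = 165.222°.
λ₂ = λ₁ + Δλ = 27.667°.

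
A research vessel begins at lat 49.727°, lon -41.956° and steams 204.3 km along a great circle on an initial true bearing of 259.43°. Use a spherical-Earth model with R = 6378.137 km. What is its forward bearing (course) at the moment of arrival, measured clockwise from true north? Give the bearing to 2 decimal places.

final bearing 257.32°

δ = 204.3/6378.137 = 0.032031 rad (1.8353°).
Start latitude φ₁ = 0.867900 rad; initial bearing θ = 4.527908 rad.
sin φ₂ = sin φ₁ cos δ + cos φ₁ sin δ cos θ = (0.762973)(0.999487) + (0.646430)(0.032026)(-0.183437) = 0.758784
φ₂ = asin(0.758784) = 0.861444 rad = 49.357°.
Then Δλ = atan2(-0.020351, 0.420555) = -0.048353 rad, from sin θ sin δ cos φ₁ over cos δ − sin φ₁ sin φ₂.
Hence λ₂ = -41.956° + -2.770° = -44.726°.
The forward bearing on arrival equals the back-azimuth from the destination plus 180°.
Back-azimuth from P₂ (49.36°, -44.73°) to P₁ (49.73°, -41.96°), with Δλ' = λ₁ − λ₂ = 2.77°: atan2( sin Δλ' cos φ₁ , cos φ₂ sin φ₁ − sin φ₂ cos φ₁ cos Δλ' ) = 77.32°.
Final bearing = (77.32° + 180°) mod 360° = 257.32°.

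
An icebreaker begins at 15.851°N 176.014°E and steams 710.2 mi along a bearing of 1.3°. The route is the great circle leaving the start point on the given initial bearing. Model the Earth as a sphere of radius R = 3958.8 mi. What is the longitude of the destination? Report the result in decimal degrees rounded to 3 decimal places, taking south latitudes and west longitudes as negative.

longitude 176.272°

δ = 710.2/3958.8 = 0.179398 rad (10.2787°).
Start latitude φ₁ = 0.276652 rad; initial bearing θ = 0.022689 rad.
Destination latitude: φ₂ = arcsin( sin φ₁ cos δ + cos φ₁ sin δ cos θ ) = arcsin(0.440361) = 26.127°.
Δλ = atan2( sin θ sin δ cos φ₁ , cos δ − sin φ₁ sin φ₂ ) = atan2(0.003894, 0.863673) = 0.004509 rad = 0.258°.
Hence λ₂ = 176.014° + 0.258° = 176.272°.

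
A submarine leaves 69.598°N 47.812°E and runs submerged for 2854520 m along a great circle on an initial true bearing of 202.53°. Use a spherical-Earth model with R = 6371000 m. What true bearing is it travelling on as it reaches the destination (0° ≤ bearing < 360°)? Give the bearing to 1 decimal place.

δ = 2854520/6371000 = 0.448049 rad (25.6713°).
With φ₁ = 69.598° = 1.214714 rad and θ = 202.53° = 3.534815 rad:
sin φ₂ = sin φ₁ cos δ + cos φ₁ sin δ cos θ = (0.937270)(0.901294) + (0.348605)(0.433208)(-0.923679) = 0.705263
φ₂ = asin(0.705263) = 0.782794 rad = 44.851°.
For the longitude increment, Δλ = atan2( sin θ sin δ cos φ₁, cos δ − sin φ₁ sin φ₂ ) = atan2(-0.057865, 0.240272) = -13.541°.
λ₂ = λ₁ + Δλ = 34.271°.
The forward bearing on arrival equals the back-azimuth from the destination plus 180°.
Back-azimuth from P₂ (44.9°, 34.3°) to P₁ (69.6°, 47.8°), with Δλ' = λ₁ − λ₂ = 13.5°: atan2( sin Δλ' cos φ₁ , cos φ₂ sin φ₁ − sin φ₂ cos φ₁ cos Δλ' ) = 10.9°.
Final bearing = (10.9° + 180°) mod 360° = 190.9°.

final bearing 190.9°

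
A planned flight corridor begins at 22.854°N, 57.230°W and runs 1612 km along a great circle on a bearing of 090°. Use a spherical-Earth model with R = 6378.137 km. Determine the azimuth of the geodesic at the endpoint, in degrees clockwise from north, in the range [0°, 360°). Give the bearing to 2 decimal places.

final bearing 96.02°

δ = 1612/6378.137 = 0.252738 rad (14.4808°).
Converting: φ₁ = 0.398878 rad, θ = 1.570796 rad.
sin φ₂ = sin φ₁ cos δ + cos φ₁ sin δ cos θ = (0.388384)(0.968231) + (0.921498)(0.250056)(0.000000) = 0.376046
φ₂ = asin(0.376046) = 0.385525 rad = 22.089°.
Δλ = atan2( sin θ sin δ cos φ₁ , cos δ − sin φ₁ sin φ₂ ) = atan2(0.230426, 0.822181) = 0.273252 rad = 15.656°.
λ₂ = λ₁ + Δλ = -41.574°.
The forward bearing on arrival equals the back-azimuth from the destination plus 180°.
Back-azimuth from P₂ (22.09°, -41.57°) to P₁ (22.85°, -57.23°), with Δλ' = λ₁ − λ₂ = -15.66°: atan2( sin Δλ' cos φ₁ , cos φ₂ sin φ₁ − sin φ₂ cos φ₁ cos Δλ' ) = 276.02°.
Final bearing = (276.02° + 180°) mod 360° = 96.02°.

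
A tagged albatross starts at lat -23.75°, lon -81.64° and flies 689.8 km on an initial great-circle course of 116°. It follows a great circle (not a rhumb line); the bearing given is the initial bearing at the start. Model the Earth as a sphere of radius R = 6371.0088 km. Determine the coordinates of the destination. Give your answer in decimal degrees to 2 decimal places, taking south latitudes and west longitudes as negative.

latitude -26.34°, longitude -75.42°

δ = 689.8/6371.0088 = 0.108272 rad (6.2035°).
Converting: φ₁ = -0.414516 rad, θ = 2.024582 rad.
sin φ₂ = sin φ₁ cos δ + cos φ₁ sin δ cos θ = (-0.402747)(0.994144) + (0.915311)(0.108060)(-0.438371) = -0.443747
φ₂ = asin(-0.443747) = -0.459776 rad = -26.34°.
Then Δλ = atan2(0.088899, 0.815427) = 0.108592 rad, from sin θ sin δ cos φ₁ over cos δ − sin φ₁ sin φ₂.
λ₂ = λ₁ + Δλ = -75.42°.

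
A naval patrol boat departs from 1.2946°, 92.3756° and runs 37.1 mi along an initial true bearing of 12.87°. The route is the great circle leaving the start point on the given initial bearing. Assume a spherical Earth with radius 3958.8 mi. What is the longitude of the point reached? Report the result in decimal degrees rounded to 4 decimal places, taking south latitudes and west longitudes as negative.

δ = 37.1/3958.8 = 0.009372 rad (0.5369°).
With φ₁ = 1.2946° = 0.022595 rad and θ = 12.87° = 0.224624 rad:
Applying the spherical law of cosines for sides, sin φ₂ = sin φ₁ cos δ + cos φ₁ sin δ cos θ = 0.031726, so φ₂ = 1.8181°.
Δλ = atan2( sin θ sin δ cos φ₁ , cos δ − sin φ₁ sin φ₂ ) = atan2(0.002087, 0.999239) = 0.002088 rad = 0.1197°.
λ₂ = 92.3756° + 0.1197° = 92.4953°.

longitude 92.4953°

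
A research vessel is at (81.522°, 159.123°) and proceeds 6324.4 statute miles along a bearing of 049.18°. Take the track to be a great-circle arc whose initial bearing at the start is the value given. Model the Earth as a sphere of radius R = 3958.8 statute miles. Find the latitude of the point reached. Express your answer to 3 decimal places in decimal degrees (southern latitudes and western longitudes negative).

latitude 4.007°

Central angle δ = d/R = 1.597555 rad.
Start latitude φ₁ = 1.422827 rad; initial bearing θ = 0.858353 rad.
Destination latitude: φ₂ = arcsin( sin φ₁ cos δ + cos φ₁ sin δ cos θ ) = arcsin(0.069875) = 4.007°.
Δλ = atan2( sin θ sin δ cos φ₁ , cos δ − sin φ₁ sin φ₂ ) = atan2(0.111530, -0.095867) = 2.280815 rad = 130.681°.
λ₂ = 159.123° + 130.681° = 289.804°, normalized to (−180°, 180°] → -70.196°.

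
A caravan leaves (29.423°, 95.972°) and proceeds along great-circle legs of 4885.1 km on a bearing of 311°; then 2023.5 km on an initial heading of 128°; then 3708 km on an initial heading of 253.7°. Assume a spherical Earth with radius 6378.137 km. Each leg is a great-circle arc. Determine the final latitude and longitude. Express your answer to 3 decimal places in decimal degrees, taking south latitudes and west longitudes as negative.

latitude 21.383°, longitude 26.855°

Apply the spherical direct solution leg by leg, carrying full precision between legs.
Leg 1: from (29.423°, 95.972°), δ = 4885.1/6378.137 = 0.765913 rad, θ = 311° → φ = 48.607°, λ = 43.674°.
Leg 2: from (48.607°, 43.674°), δ = 2023.5/6378.137 = 0.317256 rad, θ = 128° → φ = 35.856°, λ = 61.330°.
Leg 3: from (35.856°, 61.330°), δ = 3708/6378.137 = 0.581361 rad, θ = 253.7° → φ = 21.383°, λ = 26.855°.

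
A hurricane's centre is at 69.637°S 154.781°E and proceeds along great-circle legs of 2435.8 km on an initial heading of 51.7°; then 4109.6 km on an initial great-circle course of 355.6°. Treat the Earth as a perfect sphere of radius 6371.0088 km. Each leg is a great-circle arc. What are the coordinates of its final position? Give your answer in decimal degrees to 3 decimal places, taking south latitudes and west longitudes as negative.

Apply the spherical direct solution leg by leg, carrying full precision between legs.
Leg 1: from (-69.637°, 154.781°), δ = 2435.8/6371.0088 = 0.382326 rad, θ = 51.7° → φ = -52.126°, λ = -176.736°.
Leg 2: from (-52.126°, -176.736°), δ = 4109.6/6371.0088 = 0.645047 rad, θ = 355.6° → φ = -15.232°, λ = -179.476°.

latitude -15.232°, longitude -179.476°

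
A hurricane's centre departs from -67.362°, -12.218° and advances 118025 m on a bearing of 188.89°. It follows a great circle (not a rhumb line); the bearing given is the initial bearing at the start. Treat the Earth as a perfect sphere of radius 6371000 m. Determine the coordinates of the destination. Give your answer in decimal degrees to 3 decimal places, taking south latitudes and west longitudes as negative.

latitude -68.410°, longitude -12.664°

Angular distance δ = d/R = 118025 / 6371000 = 0.018525 rad.
Start latitude φ₁ = -1.175689 rad; initial bearing θ = 3.296752 rad.
Destination latitude: φ₂ = arcsin( sin φ₁ cos δ + cos φ₁ sin δ cos θ ) = arcsin(-0.929841) = -68.410°.
Then Δλ = atan2(-0.001102, 0.141627) = -0.007780 rad, from sin θ sin δ cos φ₁ over cos δ − sin φ₁ sin φ₂.
λ₂ = λ₁ + Δλ = -12.664°.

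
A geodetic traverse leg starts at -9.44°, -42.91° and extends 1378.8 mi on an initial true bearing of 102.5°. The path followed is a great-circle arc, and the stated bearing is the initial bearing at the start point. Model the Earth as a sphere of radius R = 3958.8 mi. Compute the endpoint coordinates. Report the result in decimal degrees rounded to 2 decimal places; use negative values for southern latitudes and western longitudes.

latitude -13.12°, longitude -22.90°

Angular distance δ = d/R = 1378.8 / 3958.8 = 0.348287 rad.
With φ₁ = -9.44° = -0.164759 rad and θ = 102.5° = 1.788962 rad:
sin φ₂ = sin φ₁ cos δ + cos φ₁ sin δ cos θ = (-0.164015)(0.939959) + (0.986458)(0.341288)(-0.216440) = -0.227035
φ₂ = asin(-0.227035) = -0.229032 rad = -13.12°.
Δλ = atan2( sin θ sin δ cos φ₁ , cos δ − sin φ₁ sin φ₂ ) = atan2(0.328686, 0.902722) = 0.349186 rad = 20.01°.
λ₂ = -42.91° + 20.01° = -22.90°.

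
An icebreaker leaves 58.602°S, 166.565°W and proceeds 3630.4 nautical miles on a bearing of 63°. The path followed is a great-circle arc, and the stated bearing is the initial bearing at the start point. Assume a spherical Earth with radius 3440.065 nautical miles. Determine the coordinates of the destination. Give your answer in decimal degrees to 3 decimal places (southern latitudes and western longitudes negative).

latitude -12.414°, longitude -114.024°

The arc subtends δ = 3630.4/3440.065 = 1.055329 rad at the centre.
With φ₁ = -58.602° = -1.022798 rad and θ = 63° = 1.099557 rad:
sin φ₂ = sin φ₁ cos δ + cos φ₁ sin δ cos θ = (-0.853569)(0.492942) + (0.520980)(0.870062)(0.453990) = -0.214973
φ₂ = asin(-0.214973) = -0.216664 rad = -12.414°.
For the longitude increment, Δλ = atan2( sin θ sin δ cos φ₁, cos δ − sin φ₁ sin φ₂ ) = atan2(0.403880, 0.309448) = 52.541°.
λ₂ = -166.565° + 52.541° = -114.024°.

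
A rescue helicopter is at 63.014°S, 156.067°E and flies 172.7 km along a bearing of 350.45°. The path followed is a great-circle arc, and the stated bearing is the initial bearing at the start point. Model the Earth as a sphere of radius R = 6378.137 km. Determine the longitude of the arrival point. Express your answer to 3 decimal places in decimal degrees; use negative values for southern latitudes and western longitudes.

longitude 155.528°

δ = 172.7/6378.137 = 0.027077 rad (1.5514°).
With φ₁ = -63.014° = -1.099802 rad and θ = 350.45° = 6.116506 rad:
Destination latitude: φ₂ = arcsin( sin φ₁ cos δ + cos φ₁ sin δ cos θ ) = arcsin(-0.878676) = -61.483°.
For the longitude increment, Δλ = atan2( sin θ sin δ cos φ₁, cos δ − sin φ₁ sin φ₂ ) = atan2(-0.002038, 0.216630) = -0.539°.
λ₂ = 156.067° + -0.539° = 155.528°.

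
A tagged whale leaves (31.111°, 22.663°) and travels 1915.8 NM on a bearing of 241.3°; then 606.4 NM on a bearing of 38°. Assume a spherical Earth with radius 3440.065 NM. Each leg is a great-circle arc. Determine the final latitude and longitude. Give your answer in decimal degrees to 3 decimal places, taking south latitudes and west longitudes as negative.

Apply the spherical direct solution leg by leg, carrying full precision between legs.
Leg 1: from (31.111°, 22.663°), δ = 1915.8/3440.065 = 0.556908 rad, θ = 241.3° → φ = 12.785°, λ = -5.723°.
Leg 2: from (12.785°, -5.723°), δ = 606.4/3440.065 = 0.176276 rad, θ = 38° → φ = 20.649°, λ = 0.902°.

latitude 20.649°, longitude 0.902°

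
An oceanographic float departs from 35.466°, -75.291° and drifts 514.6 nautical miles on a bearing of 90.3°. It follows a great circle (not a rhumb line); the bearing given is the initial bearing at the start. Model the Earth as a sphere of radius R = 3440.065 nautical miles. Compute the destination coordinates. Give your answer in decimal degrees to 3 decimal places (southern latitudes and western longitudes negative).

latitude 34.967°, longitude -64.813°

Central angle δ = d/R = 0.149590 rad.
Converting: φ₁ = 0.618998 rad, θ = 1.576032 rad.
sin φ₂ = sin φ₁ cos δ + cos φ₁ sin δ cos θ = (0.580220)(0.988832) + (0.814460)(0.149033)(-0.005236) = 0.573104
φ₂ = asin(0.573104) = 0.610289 rad = 34.967°.
Then Δλ = atan2(0.121380, 0.656306) = 0.182877 rad, from sin θ sin δ cos φ₁ over cos δ − sin φ₁ sin φ₂.
λ₂ = λ₁ + Δλ = -64.813°.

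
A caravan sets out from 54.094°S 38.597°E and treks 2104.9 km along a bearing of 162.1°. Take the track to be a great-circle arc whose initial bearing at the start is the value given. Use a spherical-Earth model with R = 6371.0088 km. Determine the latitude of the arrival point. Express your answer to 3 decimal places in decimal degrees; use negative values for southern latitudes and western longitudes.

latitude -71.301°

Angular distance δ = d/R = 2104.9 / 6371.0088 = 0.330387 rad.
Converting: φ₁ = -0.944118 rad, θ = 2.829179 rad.
Applying the spherical law of cosines for sides, sin φ₂ = sin φ₁ cos δ + cos φ₁ sin δ cos θ = -0.947217, so φ₂ = -71.301°.
Δλ = atan2( sin θ sin δ cos φ₁ , cos δ − sin φ₁ sin φ₂ ) = atan2(0.058475, 0.178690) = 0.316261 rad = 18.120°.
λ₂ = 38.597° + 18.120° = 56.717°.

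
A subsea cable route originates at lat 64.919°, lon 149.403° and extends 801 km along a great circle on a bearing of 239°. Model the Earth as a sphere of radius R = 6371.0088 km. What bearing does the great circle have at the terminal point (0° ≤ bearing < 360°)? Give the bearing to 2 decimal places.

The arc subtends δ = 801/6371.0088 = 0.125726 rad at the centre.
With φ₁ = 64.919° = 1.133050 rad and θ = 239° = 4.171337 rad:
Destination latitude: φ₂ = arcsin( sin φ₁ cos δ + cos φ₁ sin δ cos θ ) = arcsin(0.871184) = 60.597°.
Δλ = atan2( sin θ sin δ cos φ₁ , cos δ − sin φ₁ sin φ₂ ) = atan2(-0.045563, 0.203067) = -0.220716 rad = -12.646°.
λ₂ = 149.403° + -12.646° = 136.757°.
The forward bearing on arrival equals the back-azimuth from the destination plus 180°.
Back-azimuth from P₂ (60.60°, 136.76°) to P₁ (64.92°, 149.40°), with Δλ' = λ₁ − λ₂ = 12.65°: atan2( sin Δλ' cos φ₁ , cos φ₂ sin φ₁ − sin φ₂ cos φ₁ cos Δλ' ) = 47.74°.
Final bearing = (47.74° + 180°) mod 360° = 227.74°.

final bearing 227.74°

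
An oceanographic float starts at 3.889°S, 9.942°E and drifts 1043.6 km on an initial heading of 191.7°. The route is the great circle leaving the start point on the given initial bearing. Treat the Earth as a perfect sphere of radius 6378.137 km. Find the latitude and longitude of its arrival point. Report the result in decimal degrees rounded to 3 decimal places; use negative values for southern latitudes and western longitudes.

The arc subtends δ = 1043.6/6378.137 = 0.163621 rad at the centre.
Converting: φ₁ = -0.067876 rad, θ = 3.345796 rad.
sin φ₂ = sin φ₁ cos δ + cos φ₁ sin δ cos θ = (-0.067824)(0.986644) + (0.997697)(0.162892)(-0.979223) = -0.226058
φ₂ = asin(-0.226058) = -0.228030 rad = -13.065°.
For the longitude increment, Δλ = atan2( sin θ sin δ cos φ₁, cos δ − sin φ₁ sin φ₂ ) = atan2(-0.032956, 0.971312) = -1.943°.
Hence λ₂ = 9.942° + -1.943° = 7.999°.

latitude -13.065°, longitude 7.999°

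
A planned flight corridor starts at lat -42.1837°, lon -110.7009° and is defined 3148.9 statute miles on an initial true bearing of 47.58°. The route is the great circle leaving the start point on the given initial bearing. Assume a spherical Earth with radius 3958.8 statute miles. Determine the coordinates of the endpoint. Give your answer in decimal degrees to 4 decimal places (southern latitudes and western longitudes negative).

The arc subtends δ = 3148.9/3958.8 = 0.795418 rad at the centre.
Converting: φ₁ = -0.736244 rad, θ = 0.830428 rad.
Destination latitude: φ₂ = arcsin( sin φ₁ cos δ + cos φ₁ sin δ cos θ ) = arcsin(-0.113080) = -6.4929°.
Δλ = atan2( sin θ sin δ cos φ₁ , cos δ − sin φ₁ sin φ₂ ) = atan2(0.390656, 0.624052) = 0.559317 rad = 32.0465°.
λ₂ = -110.7009° + 32.0465° = -78.6544°.

latitude -6.4929°, longitude -78.6544°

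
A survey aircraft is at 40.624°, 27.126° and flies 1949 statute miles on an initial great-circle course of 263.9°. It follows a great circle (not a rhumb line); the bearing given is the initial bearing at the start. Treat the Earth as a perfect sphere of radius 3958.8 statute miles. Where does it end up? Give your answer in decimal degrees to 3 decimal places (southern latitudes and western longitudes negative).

The arc subtends δ = 1949/3958.8 = 0.492321 rad at the centre.
With φ₁ = 40.624° = 0.709023 rad and θ = 263.9° = 4.605924 rad:
sin φ₂ = sin φ₁ cos δ + cos φ₁ sin δ cos θ = (0.651092)(0.881238) + (0.758999)(0.472672)(-0.106264) = 0.535644
φ₂ = asin(0.535644) = 0.565271 rad = 32.388°.
Then Δλ = atan2(-0.356726, 0.532484) = -0.590257 rad, from sin θ sin δ cos φ₁ over cos δ − sin φ₁ sin φ₂.
λ₂ = 27.126° + -33.819° = -6.693°.

latitude 32.388°, longitude -6.693°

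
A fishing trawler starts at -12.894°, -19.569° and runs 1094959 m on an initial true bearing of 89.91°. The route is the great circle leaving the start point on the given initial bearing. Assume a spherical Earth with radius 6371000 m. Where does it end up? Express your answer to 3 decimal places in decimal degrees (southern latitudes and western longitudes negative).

latitude -12.685°, longitude -9.473°

δ = 1094959/6371000 = 0.171866 rad (9.8472°).
Converting: φ₁ = -0.225043 rad, θ = 1.569226 rad.
sin φ₂ = sin φ₁ cos δ + cos φ₁ sin δ cos θ = (-0.223148)(0.985267) + (0.974785)(0.171021)(0.001571) = -0.219599
φ₂ = asin(-0.219599) = -0.221403 rad = -12.685°.
Then Δλ = atan2(0.166709, 0.936264) = 0.176211 rad, from sin θ sin δ cos φ₁ over cos δ − sin φ₁ sin φ₂.
Hence λ₂ = -19.569° + 10.096° = -9.473°.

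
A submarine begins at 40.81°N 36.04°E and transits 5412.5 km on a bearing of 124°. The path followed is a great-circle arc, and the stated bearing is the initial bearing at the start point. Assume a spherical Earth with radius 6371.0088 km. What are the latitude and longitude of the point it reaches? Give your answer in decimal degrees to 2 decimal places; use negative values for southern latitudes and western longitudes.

latitude 6.53°, longitude 74.84°

The arc subtends δ = 5412.5/6371.0088 = 0.849551 rad at the centre.
With φ₁ = 40.81° = 0.712269 rad and θ = 124° = 2.164208 rad:
Destination latitude: φ₂ = arcsin( sin φ₁ cos δ + cos φ₁ sin δ cos θ ) = arcsin(0.113705) = 6.53°.
For the longitude increment, Δλ = atan2( sin θ sin δ cos φ₁, cos δ − sin φ₁ sin φ₂ ) = atan2(0.471230, 0.586008) = 38.80°.
λ₂ = 36.04° + 38.80° = 74.84°.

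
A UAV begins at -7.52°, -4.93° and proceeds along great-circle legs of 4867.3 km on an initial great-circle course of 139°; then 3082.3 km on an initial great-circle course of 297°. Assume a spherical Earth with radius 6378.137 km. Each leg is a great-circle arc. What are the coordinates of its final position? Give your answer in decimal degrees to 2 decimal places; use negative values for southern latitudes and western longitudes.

Apply the spherical direct solution leg by leg, carrying full precision between legs.
Leg 1: from (-7.52°, -4.93°), δ = 4867.3/6378.137 = 0.763123 rad, θ = 139° → φ = -37.71°, λ = 30.05°.
Leg 2: from (-37.71°, 30.05°), δ = 3082.3/6378.137 = 0.483260 rad, θ = 297° → φ = -22.01°, λ = 3.52°.

latitude -22.01°, longitude 3.52°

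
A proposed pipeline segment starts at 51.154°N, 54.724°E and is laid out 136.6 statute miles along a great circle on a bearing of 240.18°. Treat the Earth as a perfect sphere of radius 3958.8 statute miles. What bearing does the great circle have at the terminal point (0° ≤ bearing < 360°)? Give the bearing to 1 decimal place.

The arc subtends δ = 136.6/3958.8 = 0.034505 rad at the centre.
Converting: φ₁ = 0.892806 rad, θ = 4.191932 rad.
Destination latitude: φ₂ = arcsin( sin φ₁ cos δ + cos φ₁ sin δ cos θ ) = arcsin(0.767611) = 50.140°.
Then Δλ = atan2(-0.018773, 0.401563) = -0.046717 rad, from sin θ sin δ cos φ₁ over cos δ − sin φ₁ sin φ₂.
λ₂ = 54.724° + -2.677° = 52.047°.
The forward bearing on arrival equals the back-azimuth from the destination plus 180°.
Back-azimuth from P₂ (50.1°, 52.0°) to P₁ (51.2°, 54.7°), with Δλ' = λ₁ − λ₂ = 2.7°: atan2( sin Δλ' cos φ₁ , cos φ₂ sin φ₁ − sin φ₂ cos φ₁ cos Δλ' ) = 58.1°.
Final bearing = (58.1° + 180°) mod 360° = 238.1°.

final bearing 238.1°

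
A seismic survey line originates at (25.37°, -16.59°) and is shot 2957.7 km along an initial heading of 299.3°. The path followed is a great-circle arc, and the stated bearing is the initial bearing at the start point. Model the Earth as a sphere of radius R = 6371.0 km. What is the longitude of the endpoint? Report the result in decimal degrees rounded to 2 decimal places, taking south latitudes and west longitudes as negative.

longitude -45.26°

δ = 2957.7/6371 = 0.464244 rad (26.5992°).
Converting: φ₁ = 0.442790 rad, θ = 5.223770 rad.
sin φ₂ = sin φ₁ cos δ + cos φ₁ sin δ cos θ = (0.428462)(0.894160) + (0.903560)(0.447747)(0.489382) = 0.581101
φ₂ = asin(0.581101) = 0.620081 rad = 35.53°.
Δλ = atan2( sin θ sin δ cos φ₁ , cos δ − sin φ₁ sin φ₂ ) = atan2(-0.352810, 0.645180) = -0.500413 rad = -28.67°.
λ₂ = -16.59° + -28.67° = -45.26°.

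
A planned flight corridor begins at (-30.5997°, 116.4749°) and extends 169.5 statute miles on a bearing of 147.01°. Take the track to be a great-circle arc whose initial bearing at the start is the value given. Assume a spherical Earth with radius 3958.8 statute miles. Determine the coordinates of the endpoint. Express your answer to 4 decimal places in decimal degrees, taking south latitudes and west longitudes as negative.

The arc subtends δ = 169.5/3958.8 = 0.042816 rad at the centre.
With φ₁ = -30.5997° = -0.534066 rad and θ = 147.01° = 2.565809 rad:
sin φ₂ = sin φ₁ cos δ + cos φ₁ sin δ cos θ = (-0.509037)(0.999084) + (0.860745)(0.042803)(-0.838766) = -0.539473
φ₂ = asin(-0.539473) = -0.569811 rad = -32.6477°.
For the longitude increment, Δλ = atan2( sin θ sin δ cos φ₁, cos δ − sin φ₁ sin φ₂ ) = atan2(0.020060, 0.724472) = 1.5861°.
λ₂ = λ₁ + Δλ = 118.0610°.

latitude -32.6477°, longitude 118.0610°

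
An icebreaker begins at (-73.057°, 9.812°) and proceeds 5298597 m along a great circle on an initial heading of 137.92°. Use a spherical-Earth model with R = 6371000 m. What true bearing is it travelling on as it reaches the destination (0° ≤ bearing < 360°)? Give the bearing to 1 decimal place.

Central angle δ = d/R = 0.831674 rad.
Converting: φ₁ = -1.275085 rad, θ = 2.407158 rad.
Applying the spherical law of cosines for sides, sin φ₂ = sin φ₁ cos δ + cos φ₁ sin δ cos θ = -0.804255, so φ₂ = -53.538°.
For the longitude increment, Δλ = atan2( sin θ sin δ cos φ₁, cos δ − sin φ₁ sin φ₂ ) = atan2(0.144339, -0.095707) = 123.547°.
λ₂ = λ₁ + Δλ = 133.359°.
The forward bearing on arrival equals the back-azimuth from the destination plus 180°.
Back-azimuth from P₂ (-53.5°, 133.4°) to P₁ (-73.1°, 9.8°), with Δλ' = λ₁ − λ₂ = -123.5°: atan2( sin Δλ' cos φ₁ , cos φ₂ sin φ₁ − sin φ₂ cos φ₁ cos Δλ' ) = 199.2°.
Final bearing = (199.2° + 180°) mod 360° = 19.2°.

final bearing 19.2°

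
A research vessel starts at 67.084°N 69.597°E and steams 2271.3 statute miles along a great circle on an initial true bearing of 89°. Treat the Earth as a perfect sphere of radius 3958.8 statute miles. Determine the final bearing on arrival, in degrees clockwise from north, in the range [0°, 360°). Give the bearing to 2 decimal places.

The arc subtends δ = 2271.3/3958.8 = 0.573734 rad at the centre.
Start latitude φ₁ = 1.170837 rad; initial bearing θ = 1.553343 rad.
sin φ₂ = sin φ₁ cos δ + cos φ₁ sin δ cos θ = (0.921077)(0.839880) + (0.389381)(0.542772)(0.017452) = 0.777282
φ₂ = asin(0.777282) = 0.890335 rad = 51.012°.
Δλ = atan2( sin θ sin δ cos φ₁ , cos δ − sin φ₁ sin φ₂ ) = atan2(0.211313, 0.123943) = 1.040334 rad = 59.607°.
Hence λ₂ = 69.597° + 59.607° = 129.204°.
The forward bearing on arrival equals the back-azimuth from the destination plus 180°.
Back-azimuth from P₂ (51.01°, 129.20°) to P₁ (67.08°, 69.60°), with Δλ' = λ₁ − λ₂ = -59.61°: atan2( sin Δλ' cos φ₁ , cos φ₂ sin φ₁ − sin φ₂ cos φ₁ cos Δλ' ) = 321.77°.
Final bearing = (321.77° + 180°) mod 360° = 141.77°.

final bearing 141.77°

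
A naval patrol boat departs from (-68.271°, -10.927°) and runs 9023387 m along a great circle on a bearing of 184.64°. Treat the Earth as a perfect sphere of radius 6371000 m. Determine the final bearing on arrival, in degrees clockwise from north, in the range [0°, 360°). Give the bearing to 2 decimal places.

Central angle δ = d/R = 1.416322 rad.
Converting: φ₁ = -1.191554 rad, θ = 3.222576 rad.
Destination latitude: φ₂ = arcsin( sin φ₁ cos δ + cos φ₁ sin δ cos θ ) = arcsin(-0.507538) = -30.500°.
Then Δλ = atan2(-0.029592, -0.317614) = -3.048691 rad, from sin θ sin δ cos φ₁ over cos δ − sin φ₁ sin φ₂.
λ₂ = -10.927° + -174.677° = -185.604°, normalized to (−180°, 180°] → 174.396°.
The forward bearing on arrival equals the back-azimuth from the destination plus 180°.
Back-azimuth from P₂ (-30.50°, 174.40°) to P₁ (-68.27°, -10.93°), with Δλ' = λ₁ − λ₂ = -185.32°: atan2( sin Δλ' cos φ₁ , cos φ₂ sin φ₁ − sin φ₂ cos φ₁ cos Δλ' ) = 178.01°.
Final bearing = (178.01° + 180°) mod 360° = 358.01°.

final bearing 358.01°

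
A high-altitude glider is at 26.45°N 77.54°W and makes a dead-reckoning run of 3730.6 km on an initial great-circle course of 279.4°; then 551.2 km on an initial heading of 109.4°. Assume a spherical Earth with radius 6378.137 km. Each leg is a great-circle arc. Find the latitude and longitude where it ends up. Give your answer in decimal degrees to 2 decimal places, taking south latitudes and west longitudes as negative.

Apply the spherical direct solution leg by leg, carrying full precision between legs.
Leg 1: from (26.45°, -77.54°), δ = 3730.6/6378.137 = 0.584904 rad, θ = 279.4° → φ = 26.88°, λ = -115.18°.
Leg 2: from (26.88°, -115.18°), δ = 551.2/6378.137 = 0.086420 rad, θ = 109.4° → φ = 25.14°, λ = -110.02°.

latitude 25.14°, longitude -110.02°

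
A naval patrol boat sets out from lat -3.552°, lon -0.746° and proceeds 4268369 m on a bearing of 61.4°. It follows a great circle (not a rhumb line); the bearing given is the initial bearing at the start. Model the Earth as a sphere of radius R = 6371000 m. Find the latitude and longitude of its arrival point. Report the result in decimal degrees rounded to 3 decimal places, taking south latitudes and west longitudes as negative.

δ = 4268369/6371000 = 0.669968 rad (38.3864°).
Start latitude φ₁ = -0.061994 rad; initial bearing θ = 1.071632 rad.
Destination latitude: φ₂ = arcsin( sin φ₁ cos δ + cos φ₁ sin δ cos θ ) = arcsin(0.248116) = 14.366°.
Δλ = atan2( sin θ sin δ cos φ₁ , cos δ − sin φ₁ sin φ₂ ) = atan2(0.544146, 0.799213) = 0.597759 rad = 34.249°.
λ₂ = -0.746° + 34.249° = 33.503°.

latitude 14.366°, longitude 33.503°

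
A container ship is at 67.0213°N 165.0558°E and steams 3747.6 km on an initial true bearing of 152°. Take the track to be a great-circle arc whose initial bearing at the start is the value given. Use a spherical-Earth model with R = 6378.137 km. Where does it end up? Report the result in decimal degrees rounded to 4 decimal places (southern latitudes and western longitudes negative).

Angular distance δ = d/R = 3747.6 / 6378.137 = 0.587570 rad.
Start latitude φ₁ = 1.169742 rad; initial bearing θ = 2.652900 rad.
Applying the spherical law of cosines for sides, sin φ₂ = sin φ₁ cos δ + cos φ₁ sin δ cos θ = 0.575171, so φ₂ = 35.1116°.
For the longitude increment, Δλ = atan2( sin θ sin δ cos φ₁, cos δ − sin φ₁ sin φ₂ ) = atan2(0.101597, 0.302759) = 18.5503°.
λ₂ = 165.0558° + 18.5503° = 183.6061°, normalized to (−180°, 180°] → -176.3939°.

latitude 35.1116°, longitude -176.3939°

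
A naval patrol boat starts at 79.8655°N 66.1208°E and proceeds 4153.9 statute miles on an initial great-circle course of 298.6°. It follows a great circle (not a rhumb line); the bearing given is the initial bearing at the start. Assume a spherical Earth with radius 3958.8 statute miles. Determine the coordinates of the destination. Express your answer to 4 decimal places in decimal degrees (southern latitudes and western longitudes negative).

latitude 34.2950°, longitude -46.7375°

Angular distance δ = d/R = 4153.9 / 3958.8 = 1.049283 rad.
Start latitude φ₁ = 1.393916 rad; initial bearing θ = 5.211553 rad.
Destination latitude: φ₂ = arcsin( sin φ₁ cos δ + cos φ₁ sin δ cos θ ) = arcsin(0.563453) = 34.2950°.
For the longitude increment, Δλ = atan2( sin θ sin δ cos φ₁, cos δ − sin φ₁ sin φ₂ ) = atan2(-0.133953, -0.056469) = -112.8583°.
λ₂ = 66.1208° + -112.8583° = -46.7375°.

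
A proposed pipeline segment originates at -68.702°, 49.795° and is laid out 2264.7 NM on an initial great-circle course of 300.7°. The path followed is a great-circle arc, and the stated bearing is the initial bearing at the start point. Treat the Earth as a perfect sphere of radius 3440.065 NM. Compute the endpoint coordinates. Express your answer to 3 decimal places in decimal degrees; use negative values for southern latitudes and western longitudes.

latitude -38.575°, longitude 7.505°

The arc subtends δ = 2264.7/3440.065 = 0.658331 rad at the centre.
Start latitude φ₁ = -1.199076 rad; initial bearing θ = 5.248205 rad.
Applying the spherical law of cosines for sides, sin φ₂ = sin φ₁ cos δ + cos φ₁ sin δ cos θ = -0.623541, so φ₂ = -38.575°.
For the longitude increment, Δλ = atan2( sin θ sin δ cos φ₁, cos δ − sin φ₁ sin φ₂ ) = atan2(-0.191073, 0.210059) = -42.290°.
Hence λ₂ = 49.795° + -42.290° = 7.505°.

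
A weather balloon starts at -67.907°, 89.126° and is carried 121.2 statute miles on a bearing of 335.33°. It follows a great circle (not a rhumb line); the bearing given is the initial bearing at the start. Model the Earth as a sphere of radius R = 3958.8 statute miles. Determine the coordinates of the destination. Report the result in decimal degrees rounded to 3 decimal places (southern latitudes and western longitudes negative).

δ = 121.2/3958.8 = 0.030615 rad (1.7541°).
With φ₁ = -67.907° = -1.185201 rad and θ = 335.33° = 5.852613 rad:
Destination latitude: φ₂ = arcsin( sin φ₁ cos δ + cos φ₁ sin δ cos θ ) = arcsin(-0.915678) = -66.302°.
Then Δλ = atan2(-0.004805, 0.151087) = -0.031795 rad, from sin θ sin δ cos φ₁ over cos δ − sin φ₁ sin φ₂.
λ₂ = λ₁ + Δλ = 87.304°.

latitude -66.302°, longitude 87.304°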